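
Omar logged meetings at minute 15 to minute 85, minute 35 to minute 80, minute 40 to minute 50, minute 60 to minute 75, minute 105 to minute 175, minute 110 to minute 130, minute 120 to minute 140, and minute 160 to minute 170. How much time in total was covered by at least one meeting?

140 minutes

Merged: minute 15 to minute 85, minute 105 to minute 175.
Lengths: 70 minutes + 70 minutes = 140 minutes.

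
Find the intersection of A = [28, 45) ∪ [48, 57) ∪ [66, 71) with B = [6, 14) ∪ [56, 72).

[56, 57) ∪ [66, 71)

[28, 45) meets no B interval.
[48, 57) ∩ B → [56, 57).
[66, 71) ∩ B → [66, 71).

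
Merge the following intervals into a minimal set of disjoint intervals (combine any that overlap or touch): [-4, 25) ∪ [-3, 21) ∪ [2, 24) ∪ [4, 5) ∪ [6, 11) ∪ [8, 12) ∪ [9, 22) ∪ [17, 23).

[-3, 21) overlaps/touches [-4, 25) → extend to [-4, 25).
[2, 24) overlaps/touches [-4, 25) → extend to [-4, 25).
[4, 5) overlaps/touches [-4, 25) → extend to [-4, 25).
[6, 11) overlaps/touches [-4, 25) → extend to [-4, 25).
[8, 12) overlaps/touches [-4, 25) → extend to [-4, 25).
[9, 22) overlaps/touches [-4, 25) → extend to [-4, 25).
[17, 23) overlaps/touches [-4, 25) → extend to [-4, 25).

[-4, 25)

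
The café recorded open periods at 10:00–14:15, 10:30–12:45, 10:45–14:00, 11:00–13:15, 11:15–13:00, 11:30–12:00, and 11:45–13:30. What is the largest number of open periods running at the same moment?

7

At 11:45, 7 of the intervals are simultaneously active.
No point has more.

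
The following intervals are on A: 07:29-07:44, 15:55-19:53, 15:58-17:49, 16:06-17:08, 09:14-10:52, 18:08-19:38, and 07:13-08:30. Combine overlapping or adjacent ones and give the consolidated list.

Sort by start: 07:13–08:30, 07:29–07:44, 09:14–10:52, 15:55–19:53, 15:58–17:49, 16:06–17:08, 18:08–19:38.
07:29–07:44 overlaps/touches 07:13–08:30 → extend to 07:13–08:30.
09:14–10:52 is disjoint → start new block.
15:55–19:53 is disjoint → start new block.
15:58–17:49 overlaps/touches 15:55–19:53 → extend to 15:55–19:53.
16:06–17:08 overlaps/touches 15:55–19:53 → extend to 15:55–19:53.
18:08–19:38 overlaps/touches 15:55–19:53 → extend to 15:55–19:53.

07:13–08:30, 09:14–10:52, 15:55–19:53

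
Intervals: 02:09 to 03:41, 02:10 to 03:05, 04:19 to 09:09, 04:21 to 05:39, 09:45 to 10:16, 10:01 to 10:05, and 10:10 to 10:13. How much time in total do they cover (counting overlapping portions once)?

6 h 53 min

Merged: 02:09-03:41, 04:19-09:09, 09:45-10:16.
Lengths: 1 h 32 min + 4 h 50 min + 31 min = 6 h 53 min.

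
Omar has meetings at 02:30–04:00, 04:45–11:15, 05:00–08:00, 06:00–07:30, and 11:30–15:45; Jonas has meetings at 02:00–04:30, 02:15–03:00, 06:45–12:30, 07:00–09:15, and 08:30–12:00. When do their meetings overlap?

02:30–04:00, 06:45–11:15, 11:30–12:30

First set merges to 02:30–04:00, 04:45–11:15, 11:30–15:45.
Second set merges to 02:00–04:30, 06:45–12:30.
02:30–04:00 meets the second set on 02:30–04:00.
04:45–11:15 meets the second set on 06:45–11:15.
11:30–15:45 meets the second set on 11:30–12:30.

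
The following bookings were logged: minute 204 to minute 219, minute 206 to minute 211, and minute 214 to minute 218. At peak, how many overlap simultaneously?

At minute 206, 2 of the intervals are simultaneously active.
No point has more.

2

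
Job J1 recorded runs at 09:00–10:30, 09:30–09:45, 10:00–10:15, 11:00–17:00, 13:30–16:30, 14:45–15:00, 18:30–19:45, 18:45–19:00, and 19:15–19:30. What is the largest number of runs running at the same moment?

Walk the sorted start/end points keeping a running depth.
The depth first hits 3 at 14:45.

3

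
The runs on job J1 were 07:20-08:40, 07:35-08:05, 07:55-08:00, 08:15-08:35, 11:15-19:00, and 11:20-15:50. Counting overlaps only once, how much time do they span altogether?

Merged: 07:20-08:40, 11:15-19:00.
Lengths: 1 h 20 min + 7 h 45 min = 9 h 5 min.

9 h 5 min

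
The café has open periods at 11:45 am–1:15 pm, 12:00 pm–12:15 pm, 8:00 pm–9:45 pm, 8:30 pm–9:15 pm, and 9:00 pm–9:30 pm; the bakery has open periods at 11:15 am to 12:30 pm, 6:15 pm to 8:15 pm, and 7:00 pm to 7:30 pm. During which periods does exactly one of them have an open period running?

11:15 am-11:45 am, 12:30 pm-1:15 pm, 6:15 pm-8:00 pm, 8:15 pm-9:45 pm

Merge the first list: 11:45 am-1:15 pm, 8:00 pm-9:45 pm.
Merge the second list: 11:15 am-12:30 pm, 6:15 pm-8:15 pm.
Only in the first: 12:30 pm-1:15 pm, 8:15 pm-9:45 pm.
Only in the second: 11:15 am-11:45 am, 6:15 pm-8:00 pm.
Together these are the periods covered by exactly one.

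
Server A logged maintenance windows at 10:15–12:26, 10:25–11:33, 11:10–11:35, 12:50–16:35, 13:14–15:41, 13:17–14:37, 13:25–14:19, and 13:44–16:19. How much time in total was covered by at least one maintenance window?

Merged: 10:15-12:26, 12:50-16:35.
Lengths: 2 h 11 min + 3 h 45 min = 5 h 56 min.

5 h 56 min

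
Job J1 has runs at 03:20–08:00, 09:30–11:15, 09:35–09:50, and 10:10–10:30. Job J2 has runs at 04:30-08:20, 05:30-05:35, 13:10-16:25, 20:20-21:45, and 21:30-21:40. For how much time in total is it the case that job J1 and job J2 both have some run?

3 h 30 min

First set merges to 03:20-08:00, 09:30-11:15.
Second set merges to 04:30-08:20, 13:10-16:25, 20:20-21:45.
A ∩ B = 04:30-08:00.
Total: 3 h 30 min.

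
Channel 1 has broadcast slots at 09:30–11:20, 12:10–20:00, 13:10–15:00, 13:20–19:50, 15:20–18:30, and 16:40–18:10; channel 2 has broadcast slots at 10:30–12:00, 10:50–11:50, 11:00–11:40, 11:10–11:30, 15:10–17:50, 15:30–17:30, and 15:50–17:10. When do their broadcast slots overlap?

First set merges to 09:30–11:20, 12:10–20:00.
Second set merges to 10:30–12:00, 15:10–17:50.
09:30–11:20 meets the second set on 10:30–11:20.
12:10–20:00 meets the second set on 15:10–17:50.

10:30–11:20, 15:10–17:50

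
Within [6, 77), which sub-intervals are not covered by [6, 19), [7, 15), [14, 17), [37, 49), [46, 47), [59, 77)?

The merged coverage is [6, 19), [37, 49), [59, 77).
Complement within [6, 77): [19, 37), [49, 59).

[19, 37) ∪ [49, 59)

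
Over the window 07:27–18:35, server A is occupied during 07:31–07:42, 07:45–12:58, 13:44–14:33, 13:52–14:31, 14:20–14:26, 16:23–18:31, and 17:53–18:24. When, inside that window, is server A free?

07:27–07:31, 07:42–07:45, 12:58–13:44, 14:33–16:23, 18:31–18:35

After merging, the occupied span is 07:31–07:42, 07:45–12:58, 13:44–14:33, 16:23–18:31.
Uncovered inside 07:27–18:35: 07:27–07:31, 07:42–07:45, 12:58–13:44, 14:33–16:23, 18:31–18:35.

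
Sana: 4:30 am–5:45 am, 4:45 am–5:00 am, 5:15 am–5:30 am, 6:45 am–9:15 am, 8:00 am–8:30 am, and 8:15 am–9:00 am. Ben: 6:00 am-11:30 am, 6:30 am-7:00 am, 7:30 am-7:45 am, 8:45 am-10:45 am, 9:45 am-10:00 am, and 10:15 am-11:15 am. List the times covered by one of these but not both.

Merge the first list: 4:30 am-5:45 am, 6:45 am-9:15 am.
Merge the second list: 6:00 am-11:30 am.
Only in the first: 4:30 am-5:45 am.
Only in the second: 6:00 am-6:45 am, 9:15 am-11:30 am.
Together these are the periods covered by exactly one.

4:30 am-5:45 am, 6:00 am-6:45 am, 9:15 am-11:30 am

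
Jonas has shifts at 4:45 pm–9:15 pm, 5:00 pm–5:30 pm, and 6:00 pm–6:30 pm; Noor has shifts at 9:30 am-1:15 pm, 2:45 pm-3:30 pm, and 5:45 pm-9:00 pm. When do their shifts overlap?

First set merges to 4:45 pm–9:15 pm.
4:45 pm–9:15 pm meets the second set on 5:45 pm–9:00 pm.

5:45 pm–9:00 pm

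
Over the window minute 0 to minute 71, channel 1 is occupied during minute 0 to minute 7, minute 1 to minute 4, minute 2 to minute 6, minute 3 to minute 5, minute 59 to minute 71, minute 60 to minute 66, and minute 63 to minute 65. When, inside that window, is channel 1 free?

After merging, the occupied span is minute 0 to minute 7, minute 59 to minute 71.
Complement within minute 0 to minute 71: minute 7 to minute 59.

minute 7 to minute 59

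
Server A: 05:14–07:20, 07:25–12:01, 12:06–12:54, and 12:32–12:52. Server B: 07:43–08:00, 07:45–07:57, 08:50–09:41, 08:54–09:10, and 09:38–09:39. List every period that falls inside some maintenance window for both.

07:43–08:00, 08:50–09:41

A, merged: 05:14–07:20, 07:25–12:01, 12:06–12:54.
B, merged: 07:43–08:00, 08:50–09:41.
05:14–07:20: no overlap with the second set.
07:25–12:01 meets the second set on 07:43–08:00, 08:50–09:41.
12:06–12:54: no overlap with the second set.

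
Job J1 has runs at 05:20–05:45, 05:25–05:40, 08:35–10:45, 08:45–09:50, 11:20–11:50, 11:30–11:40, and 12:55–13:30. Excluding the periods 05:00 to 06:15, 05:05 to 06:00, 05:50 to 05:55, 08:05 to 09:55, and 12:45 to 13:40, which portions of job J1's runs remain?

Merge the first list: 05:20-05:45, 08:35-10:45, 11:20-11:50, 12:55-13:30.
Merge the second list: 05:00-06:15, 08:05-09:55, 12:45-13:40.
05:20-05:45 lies entirely inside B → drops out.
08:35-10:45 with B removed leaves 09:55-10:45.
11:20-11:50 is untouched.
12:55-13:30 lies entirely inside B → drops out.

09:55-10:45, 11:20-11:50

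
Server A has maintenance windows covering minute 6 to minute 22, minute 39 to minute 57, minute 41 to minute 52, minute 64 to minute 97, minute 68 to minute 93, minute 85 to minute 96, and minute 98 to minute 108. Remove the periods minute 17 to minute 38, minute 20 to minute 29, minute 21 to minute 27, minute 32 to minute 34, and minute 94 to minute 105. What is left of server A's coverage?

First set merges to minute 6 to minute 22, minute 39 to minute 57, minute 64 to minute 97, minute 98 to minute 108.
Second set merges to minute 17 to minute 38, minute 94 to minute 105.
minute 6 to minute 22 \ B = minute 6 to minute 17.
minute 39 to minute 57: nothing removed.
minute 64 to minute 97 \ B = minute 64 to minute 94.
minute 98 to minute 108 \ B = minute 105 to minute 108.

minute 6 to minute 17, minute 39 to minute 57, minute 64 to minute 94, minute 105 to minute 108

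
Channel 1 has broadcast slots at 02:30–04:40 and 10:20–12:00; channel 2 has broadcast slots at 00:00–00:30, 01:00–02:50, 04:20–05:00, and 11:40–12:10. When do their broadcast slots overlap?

02:30–04:40 ∩ B → 02:30–02:50, 04:20–04:40.
10:20–12:00 ∩ B → 11:40–12:00.

02:30–02:50, 04:20–04:40, 11:40–12:00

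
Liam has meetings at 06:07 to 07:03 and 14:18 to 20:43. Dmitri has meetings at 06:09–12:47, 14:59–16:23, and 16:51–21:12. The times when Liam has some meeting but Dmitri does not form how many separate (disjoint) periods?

3

A \ B = 06:07–06:09, 14:18–14:59, 16:23–16:51.
That is 3 disjoint pieces.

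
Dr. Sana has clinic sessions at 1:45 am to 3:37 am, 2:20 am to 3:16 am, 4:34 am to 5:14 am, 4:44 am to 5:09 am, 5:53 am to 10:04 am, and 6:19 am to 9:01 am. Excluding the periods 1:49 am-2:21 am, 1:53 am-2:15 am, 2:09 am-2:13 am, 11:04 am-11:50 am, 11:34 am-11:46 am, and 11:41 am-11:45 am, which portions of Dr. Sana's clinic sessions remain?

A, merged: 1:45 am–3:37 am, 4:34 am–5:14 am, 5:53 am–10:04 am.
B, merged: 1:49 am–2:21 am, 11:04 am–11:50 am.
1:45 am–3:37 am minus B → 1:45 am–1:49 am, 2:21 am–3:37 am.
4:34 am–5:14 am: no B overlap → unchanged.
5:53 am–10:04 am: no B overlap → unchanged.

1:45 am–1:49 am, 2:21 am–3:37 am, 4:34 am–5:14 am, 5:53 am–10:04 am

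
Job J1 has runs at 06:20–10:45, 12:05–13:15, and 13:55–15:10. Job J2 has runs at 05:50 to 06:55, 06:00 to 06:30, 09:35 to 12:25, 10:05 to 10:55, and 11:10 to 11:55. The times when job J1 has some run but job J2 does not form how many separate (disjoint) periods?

Merge the second list: 05:50–06:55, 09:35–12:25.
A \ B = 06:55–09:35, 12:25–13:15, 13:55–15:10.
That is 3 disjoint pieces.

3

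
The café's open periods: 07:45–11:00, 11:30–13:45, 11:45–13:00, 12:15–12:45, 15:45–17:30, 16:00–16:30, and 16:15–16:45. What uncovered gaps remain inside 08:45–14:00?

11:00–11:30, 13:45–14:00

Covered (merged): 07:45–11:00, 11:30–13:45, 15:45–17:30.
Gaps within 08:45–14:00: 11:00–11:30, 13:45–14:00.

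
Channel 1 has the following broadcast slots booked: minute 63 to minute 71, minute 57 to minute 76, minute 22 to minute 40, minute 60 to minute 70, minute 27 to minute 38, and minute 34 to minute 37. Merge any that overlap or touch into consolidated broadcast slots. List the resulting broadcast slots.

minute 22 to minute 40, minute 57 to minute 76

Sort by start: minute 22 to minute 40, minute 27 to minute 38, minute 34 to minute 37, minute 57 to minute 76, minute 60 to minute 70, minute 63 to minute 71.
minute 27 to minute 38 overlaps/touches minute 22 to minute 40 → extend to minute 22 to minute 40.
minute 34 to minute 37 overlaps/touches minute 22 to minute 40 → extend to minute 22 to minute 40.
minute 57 to minute 76 is disjoint → start new block.
minute 60 to minute 70 overlaps/touches minute 57 to minute 76 → extend to minute 57 to minute 76.
minute 63 to minute 71 overlaps/touches minute 57 to minute 76 → extend to minute 57 to minute 76.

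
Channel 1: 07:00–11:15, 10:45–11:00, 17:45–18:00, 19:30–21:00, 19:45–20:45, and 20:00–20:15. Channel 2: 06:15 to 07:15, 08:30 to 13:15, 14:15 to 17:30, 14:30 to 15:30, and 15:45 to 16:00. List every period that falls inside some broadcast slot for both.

First set merges to 07:00–11:15, 17:45–18:00, 19:30–21:00.
Second set merges to 06:15–07:15, 08:30–13:15, 14:15–17:30.
07:00–11:15 meets the second set on 07:00–07:15, 08:30–11:15.
17:45–18:00: no overlap with the second set.
19:30–21:00: no overlap with the second set.

07:00–07:15, 08:30–11:15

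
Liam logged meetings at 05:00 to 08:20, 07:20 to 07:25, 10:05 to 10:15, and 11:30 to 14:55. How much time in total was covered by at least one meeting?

6 h 55 min

Merged: 05:00–08:20, 10:05–10:15, 11:30–14:55.
Lengths: 3 h 20 min + 10 min + 3 h 25 min = 6 h 55 min.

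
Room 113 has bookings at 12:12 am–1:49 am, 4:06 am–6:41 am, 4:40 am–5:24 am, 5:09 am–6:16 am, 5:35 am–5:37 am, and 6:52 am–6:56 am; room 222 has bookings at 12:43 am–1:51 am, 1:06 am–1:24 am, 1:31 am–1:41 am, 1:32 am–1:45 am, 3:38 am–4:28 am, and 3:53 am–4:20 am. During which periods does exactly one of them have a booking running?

12:12 am–12:43 am, 1:49 am–1:51 am, 3:38 am–4:06 am, 4:28 am–6:41 am, 6:52 am–6:56 am

First set merges to 12:12 am–1:49 am, 4:06 am–6:41 am, 6:52 am–6:56 am.
Second set merges to 12:43 am–1:51 am, 3:38 am–4:28 am.
Only in the first: 12:12 am–12:43 am, 4:28 am–6:41 am, 6:52 am–6:56 am.
Only in the second: 1:49 am–1:51 am, 3:38 am–4:06 am.
Together these are the periods covered by exactly one.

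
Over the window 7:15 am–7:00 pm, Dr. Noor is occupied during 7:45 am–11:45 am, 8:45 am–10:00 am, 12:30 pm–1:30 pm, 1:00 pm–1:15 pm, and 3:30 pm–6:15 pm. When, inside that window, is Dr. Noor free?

7:15 am–7:45 am, 11:45 am–12:30 pm, 1:30 pm–3:30 pm, 6:15 pm–7:00 pm

After merging, the occupied span is 7:45 am–11:45 am, 12:30 pm–1:30 pm, 3:30 pm–6:15 pm.
Gaps within 7:15 am–7:00 pm: 7:15 am–7:45 am, 11:45 am–12:30 pm, 1:30 pm–3:30 pm, 6:15 pm–7:00 pm.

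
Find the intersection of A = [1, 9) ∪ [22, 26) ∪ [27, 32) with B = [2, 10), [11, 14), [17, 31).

[1, 9) overlaps B on [2, 9).
[22, 26) overlaps B on [22, 26).
[27, 32) overlaps B on [27, 31).

[2, 9) ∪ [22, 26) ∪ [27, 31)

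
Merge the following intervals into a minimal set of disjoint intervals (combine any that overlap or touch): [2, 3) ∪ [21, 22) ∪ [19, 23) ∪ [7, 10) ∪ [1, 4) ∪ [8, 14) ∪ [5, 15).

[1, 4) ∪ [5, 15) ∪ [19, 23)

Sort by start: [1, 4), [2, 3), [5, 15), [7, 10), [8, 14), [19, 23), [21, 22).
[2, 3) overlaps/touches [1, 4) → extend to [1, 4).
[5, 15) is disjoint → start new block.
[7, 10) overlaps/touches [5, 15) → extend to [5, 15).
[8, 14) overlaps/touches [5, 15) → extend to [5, 15).
[19, 23) is disjoint → start new block.
[21, 22) overlaps/touches [19, 23) → extend to [19, 23).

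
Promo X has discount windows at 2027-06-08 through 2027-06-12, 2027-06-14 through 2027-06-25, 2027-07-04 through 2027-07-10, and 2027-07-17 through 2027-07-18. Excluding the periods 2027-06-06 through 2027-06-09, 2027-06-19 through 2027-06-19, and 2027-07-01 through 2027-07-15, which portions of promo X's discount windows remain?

2027-06-10 through 2027-06-12, 2027-06-14 through 2027-06-18, 2027-06-20 through 2027-06-25, 2027-07-17 through 2027-07-18

2027-06-08 through 2027-06-12 with B removed leaves 2027-06-10 through 2027-06-12.
2027-06-14 through 2027-06-25 with B removed leaves 2027-06-14 through 2027-06-18, 2027-06-20 through 2027-06-25.
2027-07-04 through 2027-07-10 lies entirely inside B → drops out.
2027-07-17 through 2027-07-18 is untouched.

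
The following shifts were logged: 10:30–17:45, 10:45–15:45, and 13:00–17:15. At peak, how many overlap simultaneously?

Walk the sorted start/end points keeping a running depth.
The depth first hits 3 at 13:00.

3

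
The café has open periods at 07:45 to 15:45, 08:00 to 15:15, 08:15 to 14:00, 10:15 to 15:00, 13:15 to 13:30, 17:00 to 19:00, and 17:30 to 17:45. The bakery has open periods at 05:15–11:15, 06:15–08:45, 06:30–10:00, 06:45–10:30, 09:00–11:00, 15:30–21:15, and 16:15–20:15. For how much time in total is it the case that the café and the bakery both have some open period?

First set merges to 07:45–15:45, 17:00–19:00.
Second set merges to 05:15–11:15, 15:30–21:15.
A ∩ B = 07:45–11:15, 15:30–15:45, 17:00–19:00.
Total: 3 h 30 min + 15 min + 2 h = 5 h 45 min.

5 h 45 min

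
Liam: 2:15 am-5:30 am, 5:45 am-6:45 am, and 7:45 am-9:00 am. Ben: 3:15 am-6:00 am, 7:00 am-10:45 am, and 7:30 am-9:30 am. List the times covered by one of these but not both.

2:15 am–3:15 am, 5:30 am–5:45 am, 6:00 am–6:45 am, 7:00 am–7:45 am, 9:00 am–10:45 am

B, merged: 3:15 am–6:00 am, 7:00 am–10:45 am.
Only in the first: 2:15 am–3:15 am, 6:00 am–6:45 am.
Only in the second: 5:30 am–5:45 am, 7:00 am–7:45 am, 9:00 am–10:45 am.
Together these are the periods covered by exactly one.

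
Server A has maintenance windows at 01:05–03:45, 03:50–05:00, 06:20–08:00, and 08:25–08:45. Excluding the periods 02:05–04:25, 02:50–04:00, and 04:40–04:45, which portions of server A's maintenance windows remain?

01:05-02:05, 04:25-04:40, 04:45-05:00, 06:20-08:00, 08:25-08:45

B, merged: 02:05-04:25, 04:40-04:45.
01:05-03:45 \ B = 01:05-02:05.
03:50-05:00 \ B = 04:25-04:40, 04:45-05:00.
06:20-08:00: nothing removed.
08:25-08:45: nothing removed.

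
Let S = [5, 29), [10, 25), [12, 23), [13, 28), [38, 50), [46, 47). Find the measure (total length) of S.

Merged: [5, 29), [38, 50).
Lengths: 24 + 12 = 36.

36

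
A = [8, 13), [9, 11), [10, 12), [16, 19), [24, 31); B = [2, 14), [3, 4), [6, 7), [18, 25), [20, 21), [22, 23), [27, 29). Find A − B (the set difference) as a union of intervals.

[16, 18) ∪ [25, 27) ∪ [29, 31)

A, merged: [8, 13), [16, 19), [24, 31).
B, merged: [2, 14), [18, 25), [27, 29).
[8, 13): entirely removed.
[16, 19) \ B = [16, 18).
[24, 31) \ B = [25, 27), [29, 31).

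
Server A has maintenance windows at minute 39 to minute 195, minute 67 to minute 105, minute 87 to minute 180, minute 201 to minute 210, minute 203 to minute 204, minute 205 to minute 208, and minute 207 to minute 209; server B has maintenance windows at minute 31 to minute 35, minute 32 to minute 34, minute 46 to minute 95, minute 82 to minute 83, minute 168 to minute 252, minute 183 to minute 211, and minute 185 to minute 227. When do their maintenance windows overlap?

minute 46 to minute 95, minute 168 to minute 195, minute 201 to minute 210

Merge the first list: minute 39 to minute 195, minute 201 to minute 210.
Merge the second list: minute 31 to minute 35, minute 46 to minute 95, minute 168 to minute 252.
minute 39 to minute 195 overlaps B on minute 46 to minute 95, minute 168 to minute 195.
minute 201 to minute 210 overlaps B on minute 201 to minute 210.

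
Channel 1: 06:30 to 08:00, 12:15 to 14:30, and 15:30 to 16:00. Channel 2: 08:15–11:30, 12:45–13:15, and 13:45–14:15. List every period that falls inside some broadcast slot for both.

06:30–08:00: no overlap with the second set.
12:15–14:30 meets the second set on 12:45–13:15, 13:45–14:15.
15:30–16:00: no overlap with the second set.

12:45–13:15, 13:45–14:15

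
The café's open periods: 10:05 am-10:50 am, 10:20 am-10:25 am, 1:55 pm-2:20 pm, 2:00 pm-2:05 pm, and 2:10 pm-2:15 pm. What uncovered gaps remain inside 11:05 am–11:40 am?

11:05 am-11:40 am

After merging, the occupied span is 10:05 am-10:50 am, 1:55 pm-2:20 pm.
Complement within 11:05 am-11:40 am: 11:05 am-11:40 am.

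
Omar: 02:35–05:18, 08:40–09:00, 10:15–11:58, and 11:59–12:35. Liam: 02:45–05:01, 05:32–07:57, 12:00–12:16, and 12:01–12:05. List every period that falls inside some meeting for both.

Second set merges to 02:45-05:01, 05:32-07:57, 12:00-12:16.
02:35-05:18 meets the second set on 02:45-05:01.
08:40-09:00: no overlap with the second set.
10:15-11:58: no overlap with the second set.
11:59-12:35 meets the second set on 12:00-12:16.

02:45-05:01, 12:00-12:16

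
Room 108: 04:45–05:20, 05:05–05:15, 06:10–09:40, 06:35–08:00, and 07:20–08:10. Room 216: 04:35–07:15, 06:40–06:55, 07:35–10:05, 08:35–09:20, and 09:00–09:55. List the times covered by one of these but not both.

04:35–04:45, 05:20–06:10, 07:15–07:35, 09:40–10:05

A, merged: 04:45–05:20, 06:10–09:40.
B, merged: 04:35–07:15, 07:35–10:05.
A but not B: 07:15–07:35.
B but not A: 04:35–04:45, 05:20–06:10, 09:40–10:05.
Combining gives A △ B.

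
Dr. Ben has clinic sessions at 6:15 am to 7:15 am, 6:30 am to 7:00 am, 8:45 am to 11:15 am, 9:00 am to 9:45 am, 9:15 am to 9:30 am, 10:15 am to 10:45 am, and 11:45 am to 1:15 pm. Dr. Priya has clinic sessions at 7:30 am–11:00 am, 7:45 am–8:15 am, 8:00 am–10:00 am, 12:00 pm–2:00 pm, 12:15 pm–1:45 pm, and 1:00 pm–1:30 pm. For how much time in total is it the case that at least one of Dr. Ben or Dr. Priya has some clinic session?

7 h

A, merged: 6:15 am–7:15 am, 8:45 am–11:15 am, 11:45 am–1:15 pm.
B, merged: 7:30 am–11:00 am, 12:00 pm–2:00 pm.
A ∪ B = 6:15 am–7:15 am, 7:30 am–11:15 am, 11:45 am–2:00 pm.
Total: 1 h + 3 h 45 min + 2 h 15 min = 7 h.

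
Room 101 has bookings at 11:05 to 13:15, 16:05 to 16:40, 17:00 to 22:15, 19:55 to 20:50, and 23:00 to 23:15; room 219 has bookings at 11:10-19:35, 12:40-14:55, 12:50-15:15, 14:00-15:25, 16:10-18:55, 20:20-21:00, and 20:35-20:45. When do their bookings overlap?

11:10–13:15, 16:05–16:40, 17:00–19:35, 20:20–21:00

First set merges to 11:05–13:15, 16:05–16:40, 17:00–22:15, 23:00–23:15.
Second set merges to 11:10–19:35, 20:20–21:00.
11:05–13:15 meets the second set on 11:10–13:15.
16:05–16:40 meets the second set on 16:05–16:40.
17:00–22:15 meets the second set on 17:00–19:35, 20:20–21:00.
23:00–23:15: no overlap with the second set.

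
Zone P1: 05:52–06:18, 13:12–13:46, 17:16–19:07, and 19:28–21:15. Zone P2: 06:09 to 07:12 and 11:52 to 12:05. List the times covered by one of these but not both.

Only in the first: 05:52–06:09, 13:12–13:46, 17:16–19:07, 19:28–21:15.
Only in the second: 06:18–07:12, 11:52–12:05.
Together these are the periods covered by exactly one.

05:52–06:09, 06:18–07:12, 11:52–12:05, 13:12–13:46, 17:16–19:07, 19:28–21:15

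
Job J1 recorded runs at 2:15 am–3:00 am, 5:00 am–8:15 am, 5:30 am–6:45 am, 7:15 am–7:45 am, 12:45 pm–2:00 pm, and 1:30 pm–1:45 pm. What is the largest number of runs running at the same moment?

Sweep endpoints in order; track running count of active intervals.
Peak of 2 reached at 5:30 am.

2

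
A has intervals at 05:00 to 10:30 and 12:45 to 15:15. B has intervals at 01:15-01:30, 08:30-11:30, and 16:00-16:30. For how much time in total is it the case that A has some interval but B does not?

A \ B = 05:00–08:30, 12:45–15:15.
Total: 3 h 30 min + 2 h 30 min = 6 h.

6 h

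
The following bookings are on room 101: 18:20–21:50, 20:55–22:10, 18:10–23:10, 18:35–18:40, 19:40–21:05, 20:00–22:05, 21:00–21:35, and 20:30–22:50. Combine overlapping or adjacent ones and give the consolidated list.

18:10–23:10

Sort by start: 18:10–23:10, 18:20–21:50, 18:35–18:40, 19:40–21:05, 20:00–22:05, 20:30–22:50, 20:55–22:10, 21:00–21:35.
18:20–21:50 overlaps/touches 18:10–23:10 → extend to 18:10–23:10.
18:35–18:40 overlaps/touches 18:10–23:10 → extend to 18:10–23:10.
19:40–21:05 overlaps/touches 18:10–23:10 → extend to 18:10–23:10.
20:00–22:05 overlaps/touches 18:10–23:10 → extend to 18:10–23:10.
20:30–22:50 overlaps/touches 18:10–23:10 → extend to 18:10–23:10.
20:55–22:10 overlaps/touches 18:10–23:10 → extend to 18:10–23:10.
21:00–21:35 overlaps/touches 18:10–23:10 → extend to 18:10–23:10.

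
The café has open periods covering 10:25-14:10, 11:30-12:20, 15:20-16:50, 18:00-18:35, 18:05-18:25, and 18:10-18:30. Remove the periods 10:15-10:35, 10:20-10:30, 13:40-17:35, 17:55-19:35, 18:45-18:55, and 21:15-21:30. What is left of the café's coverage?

First set merges to 10:25–14:10, 15:20–16:50, 18:00–18:35.
Second set merges to 10:15–10:35, 13:40–17:35, 17:55–19:35, 21:15–21:30.
10:25–14:10 \ B = 10:35–13:40.
15:20–16:50: entirely removed.
18:00–18:35: entirely removed.

10:35–13:40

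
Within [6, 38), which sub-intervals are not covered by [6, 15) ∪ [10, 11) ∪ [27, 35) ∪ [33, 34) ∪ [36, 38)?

[15, 27) ∪ [35, 36)

After merging, the occupied span is [6, 15), [27, 35), [36, 38).
Complement within [6, 38): [15, 27), [35, 36).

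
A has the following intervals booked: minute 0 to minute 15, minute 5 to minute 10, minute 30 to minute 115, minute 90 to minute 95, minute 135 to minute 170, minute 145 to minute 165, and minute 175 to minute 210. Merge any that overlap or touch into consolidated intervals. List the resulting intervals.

minute 0 to minute 15, minute 30 to minute 115, minute 135 to minute 170, minute 175 to minute 210

minute 5 to minute 10 overlaps/touches minute 0 to minute 15 → extend to minute 0 to minute 15.
minute 30 to minute 115 is disjoint → start new block.
minute 90 to minute 95 overlaps/touches minute 30 to minute 115 → extend to minute 30 to minute 115.
minute 135 to minute 170 is disjoint → start new block.
minute 145 to minute 165 overlaps/touches minute 135 to minute 170 → extend to minute 135 to minute 170.
minute 175 to minute 210 is disjoint → start new block.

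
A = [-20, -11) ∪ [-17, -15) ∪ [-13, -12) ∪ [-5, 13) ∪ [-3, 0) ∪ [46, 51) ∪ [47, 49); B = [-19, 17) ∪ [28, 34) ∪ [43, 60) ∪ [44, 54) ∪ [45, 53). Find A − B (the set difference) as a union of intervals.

A, merged: [-20, -11), [-5, 13), [46, 51).
B, merged: [-19, 17), [28, 34), [43, 60).
[-20, -11) minus B → [-20, -19).
[-5, 13): fully covered by B → removed.
[46, 51): fully covered by B → removed.

[-20, -19)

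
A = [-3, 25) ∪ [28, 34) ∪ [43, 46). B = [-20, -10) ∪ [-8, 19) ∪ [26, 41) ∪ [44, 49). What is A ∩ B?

[-3, 25) meets the second set on [-3, 19).
[28, 34) meets the second set on [28, 34).
[43, 46) meets the second set on [44, 46).

[-3, 19) ∪ [28, 34) ∪ [44, 46)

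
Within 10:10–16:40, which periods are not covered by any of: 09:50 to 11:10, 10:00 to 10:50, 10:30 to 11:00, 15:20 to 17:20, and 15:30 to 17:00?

11:10–15:20

Covered (merged): 09:50–11:10, 15:20–17:20.
Gaps within 10:10–16:40: 11:10–15:20.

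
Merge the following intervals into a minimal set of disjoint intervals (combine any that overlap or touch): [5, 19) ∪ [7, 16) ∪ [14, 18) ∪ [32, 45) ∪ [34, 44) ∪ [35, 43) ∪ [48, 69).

[5, 19) ∪ [32, 45) ∪ [48, 69)

[7, 16) overlaps/touches [5, 19) → extend to [5, 19).
[14, 18) overlaps/touches [5, 19) → extend to [5, 19).
[32, 45) is disjoint → start new block.
[34, 44) overlaps/touches [32, 45) → extend to [32, 45).
[35, 43) overlaps/touches [32, 45) → extend to [32, 45).
[48, 69) is disjoint → start new block.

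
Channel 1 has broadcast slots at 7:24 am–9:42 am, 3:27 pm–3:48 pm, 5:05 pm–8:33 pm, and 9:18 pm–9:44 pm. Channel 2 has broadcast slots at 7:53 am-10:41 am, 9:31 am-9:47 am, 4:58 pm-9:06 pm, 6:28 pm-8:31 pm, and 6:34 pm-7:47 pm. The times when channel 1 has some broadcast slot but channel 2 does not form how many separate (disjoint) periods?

3

B, merged: 7:53 am–10:41 am, 4:58 pm–9:06 pm.
A \ B = 7:24 am–7:53 am, 3:27 pm–3:48 pm, 9:18 pm–9:44 pm.
That is 3 disjoint pieces.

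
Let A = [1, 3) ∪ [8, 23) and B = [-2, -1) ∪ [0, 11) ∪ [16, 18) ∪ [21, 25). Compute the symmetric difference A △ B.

[-2, -1) ∪ [0, 1) ∪ [3, 8) ∪ [11, 16) ∪ [18, 21) ∪ [23, 25)

Only in the first: [11, 16), [18, 21).
Only in the second: [-2, -1), [0, 1), [3, 8), [23, 25).
Together these are the periods covered by exactly one.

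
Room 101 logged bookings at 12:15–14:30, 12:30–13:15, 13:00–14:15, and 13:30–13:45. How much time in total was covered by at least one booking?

2 h 15 min

Merged: 12:15-14:30.
Length: 2 h 15 min.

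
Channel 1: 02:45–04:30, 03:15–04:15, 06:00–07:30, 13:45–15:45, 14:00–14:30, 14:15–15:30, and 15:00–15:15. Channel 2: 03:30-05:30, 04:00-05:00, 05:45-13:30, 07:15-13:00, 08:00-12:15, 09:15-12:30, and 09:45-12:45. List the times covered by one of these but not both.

02:45–03:30, 04:30–05:30, 05:45–06:00, 07:30–13:30, 13:45–15:45

A, merged: 02:45–04:30, 06:00–07:30, 13:45–15:45.
B, merged: 03:30–05:30, 05:45–13:30.
A \ B = 02:45–03:30, 13:45–15:45.
B \ A = 04:30–05:30, 05:45–06:00, 07:30–13:30.
Union of the two gives the symmetric difference.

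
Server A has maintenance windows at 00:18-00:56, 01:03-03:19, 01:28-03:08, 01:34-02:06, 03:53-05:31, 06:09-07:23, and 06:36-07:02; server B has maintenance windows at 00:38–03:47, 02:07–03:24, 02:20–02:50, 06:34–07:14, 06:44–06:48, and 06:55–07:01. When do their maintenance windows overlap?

00:38–00:56, 01:03–03:19, 06:34–07:14

Merge the first list: 00:18–00:56, 01:03–03:19, 03:53–05:31, 06:09–07:23.
Merge the second list: 00:38–03:47, 06:34–07:14.
00:18–00:56 meets the second set on 00:38–00:56.
01:03–03:19 meets the second set on 01:03–03:19.
03:53–05:31: no overlap with the second set.
06:09–07:23 meets the second set on 06:34–07:14.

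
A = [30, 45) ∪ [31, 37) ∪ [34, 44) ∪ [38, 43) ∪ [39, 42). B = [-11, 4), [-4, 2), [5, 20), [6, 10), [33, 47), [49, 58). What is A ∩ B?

[33, 45)

A, merged: [30, 45).
B, merged: [-11, 4), [5, 20), [33, 47), [49, 58).
[30, 45) overlaps B on [33, 45).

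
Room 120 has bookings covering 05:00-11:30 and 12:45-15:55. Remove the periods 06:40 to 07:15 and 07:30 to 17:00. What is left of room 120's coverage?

05:00-06:40, 07:15-07:30

05:00-11:30 \ B = 05:00-06:40, 07:15-07:30.
12:45-15:55: entirely removed.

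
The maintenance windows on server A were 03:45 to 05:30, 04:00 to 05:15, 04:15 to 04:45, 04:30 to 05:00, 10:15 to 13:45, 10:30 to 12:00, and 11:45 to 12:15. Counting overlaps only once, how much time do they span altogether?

Merged: 03:45-05:30, 10:15-13:45.
Lengths: 1 h 45 min + 3 h 30 min = 5 h 15 min.

5 h 15 min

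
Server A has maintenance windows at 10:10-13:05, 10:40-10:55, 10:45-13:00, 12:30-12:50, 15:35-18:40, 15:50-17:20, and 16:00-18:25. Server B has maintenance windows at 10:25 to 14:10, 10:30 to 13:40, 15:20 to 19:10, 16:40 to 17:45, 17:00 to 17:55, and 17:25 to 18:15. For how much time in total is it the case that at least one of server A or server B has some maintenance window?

7 h 50 min

First set merges to 10:10-13:05, 15:35-18:40.
Second set merges to 10:25-14:10, 15:20-19:10.
A ∪ B = 10:10-14:10, 15:20-19:10.
Total: 4 h + 3 h 50 min = 7 h 50 min.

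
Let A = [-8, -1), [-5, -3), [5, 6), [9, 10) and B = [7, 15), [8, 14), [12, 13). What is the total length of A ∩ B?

First set merges to [-8, -1), [5, 6), [9, 10).
Second set merges to [7, 15).
A ∩ B = [9, 10).
Total: 1.

1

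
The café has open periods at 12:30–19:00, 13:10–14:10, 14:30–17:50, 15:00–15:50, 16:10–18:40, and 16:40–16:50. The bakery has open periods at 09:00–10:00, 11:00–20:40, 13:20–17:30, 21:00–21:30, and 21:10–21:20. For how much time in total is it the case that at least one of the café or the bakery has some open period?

Merge the first list: 12:30-19:00.
Merge the second list: 09:00-10:00, 11:00-20:40, 21:00-21:30.
A ∪ B = 09:00-10:00, 11:00-20:40, 21:00-21:30.
Total: 1 h + 9 h 40 min + 30 min = 11 h 10 min.

11 h 10 min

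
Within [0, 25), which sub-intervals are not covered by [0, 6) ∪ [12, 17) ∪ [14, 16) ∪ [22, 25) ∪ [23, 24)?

The merged coverage is [0, 6), [12, 17), [22, 25).
Complement within [0, 25): [6, 12), [17, 22).

[6, 12) ∪ [17, 22)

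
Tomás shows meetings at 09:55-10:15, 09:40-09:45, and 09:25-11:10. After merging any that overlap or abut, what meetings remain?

Sort by start: 09:25–11:10, 09:40–09:45, 09:55–10:15.
09:40–09:45 overlaps/touches 09:25–11:10 → extend to 09:25–11:10.
09:55–10:15 overlaps/touches 09:25–11:10 → extend to 09:25–11:10.

09:25–11:10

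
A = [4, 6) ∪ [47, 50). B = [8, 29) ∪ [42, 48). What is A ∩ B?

[4, 6): no overlap with the second set.
[47, 50) meets the second set on [47, 48).

[47, 48)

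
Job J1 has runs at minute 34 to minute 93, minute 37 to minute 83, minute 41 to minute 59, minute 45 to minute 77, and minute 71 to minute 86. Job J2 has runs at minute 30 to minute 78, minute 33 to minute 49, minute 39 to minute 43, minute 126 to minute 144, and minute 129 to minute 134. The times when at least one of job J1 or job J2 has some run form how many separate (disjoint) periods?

Merge the first list: minute 34 to minute 93.
Merge the second list: minute 30 to minute 78, minute 126 to minute 144.
A ∪ B = minute 30 to minute 93, minute 126 to minute 144.
That is 2 disjoint pieces.

2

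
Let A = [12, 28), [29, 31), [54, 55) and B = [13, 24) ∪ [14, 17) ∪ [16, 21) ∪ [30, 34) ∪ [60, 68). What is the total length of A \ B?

7

Merge the second list: [13, 24), [30, 34), [60, 68).
A \ B = [12, 13), [24, 28), [29, 30), [54, 55).
Total: 1 + 4 + 1 + 1 = 7.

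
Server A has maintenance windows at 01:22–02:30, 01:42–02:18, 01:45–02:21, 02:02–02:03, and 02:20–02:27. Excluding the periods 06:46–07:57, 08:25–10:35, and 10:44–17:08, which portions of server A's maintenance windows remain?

01:22–02:30

First set merges to 01:22–02:30.
01:22–02:30: no B overlap → unchanged.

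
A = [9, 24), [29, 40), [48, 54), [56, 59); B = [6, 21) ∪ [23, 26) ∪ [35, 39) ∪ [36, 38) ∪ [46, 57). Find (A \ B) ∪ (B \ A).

Merge the second list: [6, 21), [23, 26), [35, 39), [46, 57).
A but not B: [21, 23), [29, 35), [39, 40), [57, 59).
B but not A: [6, 9), [24, 26), [46, 48), [54, 56).
Combining gives A △ B.

[6, 9) ∪ [21, 23) ∪ [24, 26) ∪ [29, 35) ∪ [39, 40) ∪ [46, 48) ∪ [54, 56) ∪ [57, 59)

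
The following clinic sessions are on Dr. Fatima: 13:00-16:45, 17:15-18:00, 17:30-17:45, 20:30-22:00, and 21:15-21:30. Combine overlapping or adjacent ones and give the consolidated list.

17:15–18:00 is disjoint → start new block.
17:30–17:45 overlaps/touches 17:15–18:00 → extend to 17:15–18:00.
20:30–22:00 is disjoint → start new block.
21:15–21:30 overlaps/touches 20:30–22:00 → extend to 20:30–22:00.

13:00–16:45, 17:15–18:00, 20:30–22:00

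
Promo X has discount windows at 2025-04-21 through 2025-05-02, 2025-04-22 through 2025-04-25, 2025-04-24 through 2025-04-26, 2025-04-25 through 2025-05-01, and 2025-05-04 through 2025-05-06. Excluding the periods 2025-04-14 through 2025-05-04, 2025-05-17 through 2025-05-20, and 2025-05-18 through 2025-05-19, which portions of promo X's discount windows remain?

2025-05-05 through 2025-05-06

A, merged: 2025-04-21 through 2025-05-02, 2025-05-04 through 2025-05-06.
B, merged: 2025-04-14 through 2025-05-04, 2025-05-17 through 2025-05-20.
2025-04-21 through 2025-05-02 lies entirely inside B → drops out.
2025-05-04 through 2025-05-06 with B removed leaves 2025-05-05 through 2025-05-06.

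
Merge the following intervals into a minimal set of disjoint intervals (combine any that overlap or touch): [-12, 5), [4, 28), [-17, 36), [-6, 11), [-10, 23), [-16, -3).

Sort by start: [-17, 36), [-16, -3), [-12, 5), [-10, 23), [-6, 11), [4, 28).
[-16, -3) overlaps/touches [-17, 36) → extend to [-17, 36).
[-12, 5) overlaps/touches [-17, 36) → extend to [-17, 36).
[-10, 23) overlaps/touches [-17, 36) → extend to [-17, 36).
[-6, 11) overlaps/touches [-17, 36) → extend to [-17, 36).
[4, 28) overlaps/touches [-17, 36) → extend to [-17, 36).

[-17, 36)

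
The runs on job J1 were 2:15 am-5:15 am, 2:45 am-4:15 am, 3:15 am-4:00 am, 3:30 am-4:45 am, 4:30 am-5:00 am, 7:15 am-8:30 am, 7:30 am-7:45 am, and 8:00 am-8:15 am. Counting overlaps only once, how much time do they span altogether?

4 h 15 min

Merged: 2:15 am–5:15 am, 7:15 am–8:30 am.
Lengths: 3 h + 1 h 15 min = 4 h 15 min.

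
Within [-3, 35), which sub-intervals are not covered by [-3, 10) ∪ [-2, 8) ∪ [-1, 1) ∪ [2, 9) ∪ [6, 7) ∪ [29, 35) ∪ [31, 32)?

After merging, the occupied span is [-3, 10), [29, 35).
Complement within [-3, 35): [10, 29).

[10, 29)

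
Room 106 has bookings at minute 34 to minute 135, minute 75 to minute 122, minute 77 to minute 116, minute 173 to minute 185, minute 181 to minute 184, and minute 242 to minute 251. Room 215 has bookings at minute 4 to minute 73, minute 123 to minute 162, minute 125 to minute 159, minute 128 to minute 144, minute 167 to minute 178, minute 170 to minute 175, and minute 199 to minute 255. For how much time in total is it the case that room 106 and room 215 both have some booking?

65 minutes

A, merged: minute 34 to minute 135, minute 173 to minute 185, minute 242 to minute 251.
B, merged: minute 4 to minute 73, minute 123 to minute 162, minute 167 to minute 178, minute 199 to minute 255.
A ∩ B = minute 34 to minute 73, minute 123 to minute 135, minute 173 to minute 178, minute 242 to minute 251.
Total: 39 minutes + 12 minutes + 5 minutes + 9 minutes = 65 minutes.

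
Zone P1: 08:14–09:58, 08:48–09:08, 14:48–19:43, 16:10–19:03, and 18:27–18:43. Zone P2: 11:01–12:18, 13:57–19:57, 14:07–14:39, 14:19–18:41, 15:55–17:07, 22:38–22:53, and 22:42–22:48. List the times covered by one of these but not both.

Merge the first list: 08:14–09:58, 14:48–19:43.
Merge the second list: 11:01–12:18, 13:57–19:57, 22:38–22:53.
A \ B = 08:14–09:58.
B \ A = 11:01–12:18, 13:57–14:48, 19:43–19:57, 22:38–22:53.
Union of the two gives the symmetric difference.

08:14–09:58, 11:01–12:18, 13:57–14:48, 19:43–19:57, 22:38–22:53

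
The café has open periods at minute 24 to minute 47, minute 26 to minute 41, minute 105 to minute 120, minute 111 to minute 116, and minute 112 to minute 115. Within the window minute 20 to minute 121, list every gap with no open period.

The merged coverage is minute 24 to minute 47, minute 105 to minute 120.
Gaps within minute 20 to minute 121: minute 20 to minute 24, minute 47 to minute 105, minute 120 to minute 121.

minute 20 to minute 24, minute 47 to minute 105, minute 120 to minute 121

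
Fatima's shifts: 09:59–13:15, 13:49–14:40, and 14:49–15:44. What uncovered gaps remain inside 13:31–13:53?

The merged coverage is 09:59–13:15, 13:49–14:40, 14:49–15:44.
Uncovered inside 13:31–13:53: 13:31–13:49.

13:31–13:49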